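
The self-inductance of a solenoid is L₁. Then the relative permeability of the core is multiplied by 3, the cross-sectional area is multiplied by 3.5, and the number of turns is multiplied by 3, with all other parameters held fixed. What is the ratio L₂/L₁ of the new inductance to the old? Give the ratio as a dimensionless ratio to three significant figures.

For a solenoid, L ∝ μᵣN²A/ℓ.
L₂/L₁ = (3) × (3.5) × (3)^2 = 94.5.

L₂/L₁ = 94.5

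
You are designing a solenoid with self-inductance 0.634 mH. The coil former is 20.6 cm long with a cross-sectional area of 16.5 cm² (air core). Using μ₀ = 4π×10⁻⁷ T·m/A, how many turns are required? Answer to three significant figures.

N ≈ 251 turns

A = 16.5 cm² = 1.650×10^-3 m².
From L = μ₀N²A/ℓ, N = √(Lℓ / (μ₀A)).
N = √[(6.340×10^-4)(0.206) / ((4π×10⁻⁷)×1.650×10^-3)] = √(6.299×10^4) ≈ 251.0.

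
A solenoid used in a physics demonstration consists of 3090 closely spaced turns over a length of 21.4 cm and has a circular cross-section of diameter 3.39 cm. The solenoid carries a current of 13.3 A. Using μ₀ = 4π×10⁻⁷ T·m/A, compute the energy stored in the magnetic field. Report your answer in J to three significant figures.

A = π(d/2)² = π(1.695×10^-2 m)² = 9.026×10^-4 m².
L = μ₀N²A/ℓ = (4π×10⁻⁷)(3090)²(9.026×10^-4)/(0.214) = 5.061×10^-2 H.
U = ½LI² = ½(5.061×10^-2)(13.3)² = 4.476 J.

U ≈ 4.48 J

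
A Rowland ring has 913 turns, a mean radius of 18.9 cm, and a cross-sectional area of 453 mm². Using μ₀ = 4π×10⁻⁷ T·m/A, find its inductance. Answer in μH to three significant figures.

For a thin toroid, L = μ₀N²A/(2πR).
L = (4π×10⁻⁷)(913)²(4.530×10^-4) / (2π×0.189 m) = 3.996×10^-4 H.

L ≈ 400 μH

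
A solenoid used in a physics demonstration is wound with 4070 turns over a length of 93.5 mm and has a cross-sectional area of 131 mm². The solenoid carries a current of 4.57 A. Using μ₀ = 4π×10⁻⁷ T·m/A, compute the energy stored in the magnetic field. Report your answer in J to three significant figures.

A = 131 mm² = 1.310×10^-4 m².
L = μ₀N²A/ℓ = (4π×10⁻⁷)(4070)²(1.310×10^-4)/(9.350×10^-2) = 2.916×10^-2 H.
U = ½LI² = ½(2.916×10^-2)(4.57)² = 0.3046 J.

U ≈ 0.305 J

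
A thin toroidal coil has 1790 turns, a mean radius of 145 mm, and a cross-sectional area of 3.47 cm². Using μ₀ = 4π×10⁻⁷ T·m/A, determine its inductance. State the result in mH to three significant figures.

L ≈ 1.53 mH

For a thin toroid, L = μ₀N²A/(2πR).
L = (4π×10⁻⁷)(1790)²(3.470×10^-4) / (2π×0.145 m) = 1.534×10^-3 H.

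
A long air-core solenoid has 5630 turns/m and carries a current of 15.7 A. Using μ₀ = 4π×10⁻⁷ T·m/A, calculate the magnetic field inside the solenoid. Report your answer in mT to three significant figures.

B ≈ 111 mT

Inside a long solenoid, B = μ₀nI.
B = (4π×10⁻⁷)(5.630×10^3 m⁻¹)(15.7 A) = 0.1111 T.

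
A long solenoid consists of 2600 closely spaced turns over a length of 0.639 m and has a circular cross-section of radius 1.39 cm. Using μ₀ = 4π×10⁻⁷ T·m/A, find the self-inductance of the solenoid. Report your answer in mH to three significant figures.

L ≈ 8.07 mH

A = πr² = π(1.390×10^-2 m)² = 6.070×10^-4 m².
For a long solenoid, L = μ₀N²A/ℓ.
L = (4π×10⁻⁷)(2600)²(6.070×10^-4)/(0.639 m) = 8.069×10^-3 H.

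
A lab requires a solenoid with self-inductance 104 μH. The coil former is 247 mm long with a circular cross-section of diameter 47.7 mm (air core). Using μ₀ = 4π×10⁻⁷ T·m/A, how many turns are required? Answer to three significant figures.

A = π(d/2)² = π(2.385×10^-2 m)² = 1.787×10^-3 m².
From L = μ₀N²A/ℓ, N = √(Lℓ / (μ₀A)).
N = √[(1.040×10^-4)(0.247) / ((4π×10⁻⁷)×1.787×10^-3)] = √(1.144×10^4) ≈ 107.0.

N ≈ 107 turns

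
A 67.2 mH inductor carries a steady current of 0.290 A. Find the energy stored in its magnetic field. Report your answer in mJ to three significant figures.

Stored magnetic energy: U = ½LI².
U = ½(6.720×10^-2 H)(0.290 A)² = 2.826×10^-3 J.

U ≈ 2.83 mJ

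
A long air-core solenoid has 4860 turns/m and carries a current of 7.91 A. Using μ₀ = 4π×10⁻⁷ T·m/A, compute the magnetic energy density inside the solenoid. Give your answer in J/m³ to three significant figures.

u ≈ 929 J/m³

B = μ₀nI = (4π×10⁻⁷)(4.860×10^3)(7.91) = 4.831×10^-2 T.
u = B²/(2μ₀) = (4.831×10^-2)²/(2×4π×10⁻⁷) = 928.6 J/m³.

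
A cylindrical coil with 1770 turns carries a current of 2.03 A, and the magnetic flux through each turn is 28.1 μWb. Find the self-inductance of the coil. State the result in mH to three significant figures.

Self-inductance is defined by L = NΦ_B/I (flux linkage over current).
L = (1770)(2.810×10^-5 Wb)/(2.03 A) = 2.450×10^-2 H.

L ≈ 24.5 mH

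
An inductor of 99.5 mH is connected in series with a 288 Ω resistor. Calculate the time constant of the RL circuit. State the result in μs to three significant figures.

τ = L/R = (9.950×10^-2 H)/(288 Ω) = 3.4549×10^-4 s.

τ ≈ 345 μs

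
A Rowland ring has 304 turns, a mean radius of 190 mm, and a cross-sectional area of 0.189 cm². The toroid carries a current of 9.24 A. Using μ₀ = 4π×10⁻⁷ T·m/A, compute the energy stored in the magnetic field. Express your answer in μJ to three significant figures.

L = μ₀N²A/(2πR) = (4π×10⁻⁷)(304)²(1.890×10^-5)/(2π×0.19) = 1.839×10^-6 H.
U = ½LI² = ½(1.839×10^-6)(9.24)² = 7.849×10^-5 J.

U ≈ 78.5 μJ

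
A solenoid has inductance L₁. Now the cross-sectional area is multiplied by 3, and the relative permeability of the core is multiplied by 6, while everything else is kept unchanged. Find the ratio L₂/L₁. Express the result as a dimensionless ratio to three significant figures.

For a solenoid, L ∝ μᵣN²A/ℓ.
L₂/L₁ = (3) × (6) = 18.0.

L₂/L₁ = 18.0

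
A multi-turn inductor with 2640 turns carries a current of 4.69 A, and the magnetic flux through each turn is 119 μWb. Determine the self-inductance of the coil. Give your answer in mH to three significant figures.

L ≈ 67.0 mH

Self-inductance is defined by L = NΦ_B/I (flux linkage over current).
L = (2640)(1.190×10^-4 Wb)/(4.69 A) = 6.699×10^-2 H.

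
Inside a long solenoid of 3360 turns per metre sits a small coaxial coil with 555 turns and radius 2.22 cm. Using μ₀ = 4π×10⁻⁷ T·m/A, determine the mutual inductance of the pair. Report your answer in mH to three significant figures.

M ≈ 3.63 mH

The outer solenoid produces a uniform field B₁ = μ₀n₁I₁ across the inner coil,
so the flux linkage is N₂Φ = N₂B₁A₂ = μ₀n₁N₂A₂·I₁, giving M = μ₀n₁N₂A₂.
A₂ = πr² = π(2.220×10^-2 m)² = 1.548×10^-3 m².
M = (4π×10⁻⁷)(3360)(555)(1.548×10^-3) = 3.628×10^-3 H.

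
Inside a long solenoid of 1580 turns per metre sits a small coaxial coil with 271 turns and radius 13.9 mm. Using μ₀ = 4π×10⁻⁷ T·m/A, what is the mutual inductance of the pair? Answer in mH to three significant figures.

M ≈ 0.327 mH

The outer solenoid produces a uniform field B₁ = μ₀n₁I₁ across the inner coil,
so the flux linkage is N₂Φ = N₂B₁A₂ = μ₀n₁N₂A₂·I₁, giving M = μ₀n₁N₂A₂.
A₂ = πr² = π(1.390×10^-2 m)² = 6.070×10^-4 m².
M = (4π×10⁻⁷)(1580)(271)(6.070×10^-4) = 3.266×10^-4 H.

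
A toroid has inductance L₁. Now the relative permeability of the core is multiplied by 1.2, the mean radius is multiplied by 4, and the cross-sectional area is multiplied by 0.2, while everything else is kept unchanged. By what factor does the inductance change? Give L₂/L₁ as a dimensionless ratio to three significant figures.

L₂/L₁ = 0.0600

For a toroid, L ∝ μᵣN²A/R.
L₂/L₁ = (1.2) × (4)^-1 × (0.2) = 0.0600.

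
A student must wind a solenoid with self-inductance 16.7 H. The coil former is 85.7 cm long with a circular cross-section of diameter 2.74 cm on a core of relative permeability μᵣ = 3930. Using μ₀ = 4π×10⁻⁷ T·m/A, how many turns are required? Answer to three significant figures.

N ≈ 2220 turns

A = π(d/2)² = π(1.370×10^-2 m)² = 5.896×10^-4 m².
From L = μ₀μᵣN²A/ℓ, N = √(Lℓ / (μ₀μᵣA)).
N = √[(16.7)(0.857) / ((4π×10⁻⁷)(3930)×5.896×10^-4)] = √(4.9148×10^6) ≈ 2216.9.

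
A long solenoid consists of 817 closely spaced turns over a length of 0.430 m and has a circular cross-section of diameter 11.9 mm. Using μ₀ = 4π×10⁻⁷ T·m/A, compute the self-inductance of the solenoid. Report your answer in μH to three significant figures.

L ≈ 217 μH

A = π(d/2)² = π(5.950×10^-3 m)² = 1.112×10^-4 m².
For a long solenoid, L = μ₀N²A/ℓ.
L = (4π×10⁻⁷)(817)²(1.112×10^-4)/(0.43 m) = 2.170×10^-4 H.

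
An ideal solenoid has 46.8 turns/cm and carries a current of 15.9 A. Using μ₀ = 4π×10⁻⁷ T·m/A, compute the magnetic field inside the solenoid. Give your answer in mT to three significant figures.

B ≈ 93.5 mT

Inside a long solenoid, B = μ₀nI.
B = (4π×10⁻⁷)(4.680×10^3 m⁻¹)(15.9 A) = 9.351×10^-2 T.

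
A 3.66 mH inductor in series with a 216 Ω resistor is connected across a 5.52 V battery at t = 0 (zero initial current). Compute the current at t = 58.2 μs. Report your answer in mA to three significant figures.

τ = L/R = 3.660×10^-3/216 = 1.694×10^-5 s; final current I_∞ = ε/R = 5.52/216 = 2.556×10^-2 A.
I(t) = I_∞(1 − e^(−t/τ)) with t/τ = 3.435.
I = (2.556×10^-2)(1 − e^(−3.435)) = 2.473×10^-2 A.

I ≈ 24.7 mA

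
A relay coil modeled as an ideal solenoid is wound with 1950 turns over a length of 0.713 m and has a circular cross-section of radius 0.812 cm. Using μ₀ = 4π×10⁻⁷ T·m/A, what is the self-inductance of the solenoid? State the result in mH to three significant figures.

L ≈ 1.39 mH

A = πr² = π(8.120×10^-3 m)² = 2.071×10^-4 m².
For a long solenoid, L = μ₀N²A/ℓ.
L = (4π×10⁻⁷)(1950)²(2.071×10^-4)/(0.713 m) = 1.388×10^-3 H.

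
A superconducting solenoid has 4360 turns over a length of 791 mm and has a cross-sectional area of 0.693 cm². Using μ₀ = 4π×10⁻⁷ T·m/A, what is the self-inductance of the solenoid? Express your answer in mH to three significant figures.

L ≈ 2.09 mH

A = 0.693 cm² = 6.930×10^-5 m².
For a long solenoid, L = μ₀N²A/ℓ.
L = (4π×10⁻⁷)(4360)²(6.930×10^-5)/(0.791 m) = 2.093×10^-3 H.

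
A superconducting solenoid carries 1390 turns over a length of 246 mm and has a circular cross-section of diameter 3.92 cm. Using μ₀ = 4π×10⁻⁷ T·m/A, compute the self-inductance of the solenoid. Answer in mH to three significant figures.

L ≈ 11.9 mH

A = π(d/2)² = π(1.960×10^-2 m)² = 1.207×10^-3 m².
For a long solenoid, L = μ₀N²A/ℓ.
L = (4π×10⁻⁷)(1390)²(1.207×10^-3)/(0.246 m) = 1.191×10^-2 H.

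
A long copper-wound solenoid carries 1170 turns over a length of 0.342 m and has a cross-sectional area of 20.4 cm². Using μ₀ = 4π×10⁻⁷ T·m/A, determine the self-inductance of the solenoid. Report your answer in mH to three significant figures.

A = 20.4 cm² = 2.040×10^-3 m².
For a long solenoid, L = μ₀N²A/ℓ.
L = (4π×10⁻⁷)(1170)²(2.040×10^-3)/(0.342 m) = 1.026×10^-2 H.

L ≈ 10.3 mH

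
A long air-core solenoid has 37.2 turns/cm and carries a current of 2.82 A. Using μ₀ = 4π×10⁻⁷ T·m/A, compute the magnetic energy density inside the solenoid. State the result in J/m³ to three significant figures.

u ≈ 69.1 J/m³

B = μ₀nI = (4π×10⁻⁷)(3.720×10^3)(2.82) = 1.318×10^-2 T.
u = B²/(2μ₀) = (1.318×10^-2)²/(2×4π×10⁻⁷) = 69.146 J/m³.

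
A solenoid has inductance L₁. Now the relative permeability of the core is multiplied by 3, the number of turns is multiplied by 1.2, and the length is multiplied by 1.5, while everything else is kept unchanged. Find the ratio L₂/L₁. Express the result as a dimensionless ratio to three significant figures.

L₂/L₁ = 2.88

For a solenoid, L ∝ μᵣN²A/ℓ.
L₂/L₁ = (3) × (1.2)^2 × (1.5)^-1 = 2.88.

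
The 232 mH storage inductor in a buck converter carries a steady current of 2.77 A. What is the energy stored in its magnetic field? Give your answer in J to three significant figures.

U ≈ 0.890 J

Stored magnetic energy: U = ½LI².
U = ½(0.232 H)(2.77 A)² = 0.8901 J.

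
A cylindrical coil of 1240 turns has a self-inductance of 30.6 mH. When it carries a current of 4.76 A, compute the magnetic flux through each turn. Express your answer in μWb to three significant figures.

Φ_B ≈ 117 μWb

From L = NΦ_B/I, the flux per turn is Φ_B = LI/N.
Φ_B = (3.060×10^-2 H)(4.76 A)/1240 = 1.1746×10^-4 Wb.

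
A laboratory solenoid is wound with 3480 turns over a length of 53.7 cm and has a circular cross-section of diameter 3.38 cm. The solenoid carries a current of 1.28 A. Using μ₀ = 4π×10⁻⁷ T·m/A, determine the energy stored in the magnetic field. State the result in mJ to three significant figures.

A = π(d/2)² = π(1.690×10^-2 m)² = 8.973×10^-4 m².
L = μ₀N²A/ℓ = (4π×10⁻⁷)(3480)²(8.973×10^-4)/(0.537) = 2.543×10^-2 H.
U = ½LI² = ½(2.543×10^-2)(1.28)² = 2.083×10^-2 J.

U ≈ 20.8 mJ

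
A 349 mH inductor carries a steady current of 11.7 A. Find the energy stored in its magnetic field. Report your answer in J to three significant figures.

U ≈ 23.9 J

Stored magnetic energy: U = ½LI².
U = ½(0.349 H)(11.7 A)² = 23.89 J.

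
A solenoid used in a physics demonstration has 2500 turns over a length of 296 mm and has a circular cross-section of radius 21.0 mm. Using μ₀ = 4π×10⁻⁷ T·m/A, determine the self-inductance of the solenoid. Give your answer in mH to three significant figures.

L ≈ 36.8 mH

A = πr² = π(2.100×10^-2 m)² = 1.385×10^-3 m².
For a long solenoid, L = μ₀N²A/ℓ.
L = (4π×10⁻⁷)(2500)²(1.385×10^-3)/(0.296 m) = 3.676×10^-2 H.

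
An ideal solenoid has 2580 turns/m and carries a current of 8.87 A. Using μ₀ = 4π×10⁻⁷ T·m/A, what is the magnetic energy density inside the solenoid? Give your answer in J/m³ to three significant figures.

u ≈ 329 J/m³

B = μ₀nI = (4π×10⁻⁷)(2.580×10^3)(8.87) = 2.876×10^-2 T.
u = B²/(2μ₀) = (2.876×10^-2)²/(2×4π×10⁻⁷) = 329.1 J/m³.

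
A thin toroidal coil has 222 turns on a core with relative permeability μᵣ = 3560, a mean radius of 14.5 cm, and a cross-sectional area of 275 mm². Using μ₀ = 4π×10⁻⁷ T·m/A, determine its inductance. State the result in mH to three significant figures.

L ≈ 66.6 mH

For a thin toroid, L = μ₀μᵣN²A/(2πR).
L = (4π×10⁻⁷)(3560)(222)²(2.750×10^-4) / (2π×0.145 m) = 6.655×10^-2 H.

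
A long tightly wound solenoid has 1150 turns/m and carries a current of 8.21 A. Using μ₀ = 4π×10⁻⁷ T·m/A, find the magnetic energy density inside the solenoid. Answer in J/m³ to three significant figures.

B = μ₀nI = (4π×10⁻⁷)(1.150×10^3)(8.21) = 1.186×10^-2 T.
u = B²/(2μ₀) = (1.186×10^-2)²/(2×4π×10⁻⁷) = 56.01 J/m³.

u ≈ 56.0 J/m³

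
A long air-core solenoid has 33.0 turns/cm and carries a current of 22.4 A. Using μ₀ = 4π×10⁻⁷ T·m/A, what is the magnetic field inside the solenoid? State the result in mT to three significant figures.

Inside a long solenoid, B = μ₀nI.
B = (4π×10⁻⁷)(3.300×10^3 m⁻¹)(22.4 A) = 9.289×10^-2 T.

B ≈ 92.9 mT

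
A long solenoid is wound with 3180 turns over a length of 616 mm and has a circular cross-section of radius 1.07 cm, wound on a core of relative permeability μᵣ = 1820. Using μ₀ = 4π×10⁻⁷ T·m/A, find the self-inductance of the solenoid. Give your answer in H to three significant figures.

A = πr² = π(1.070×10^-2 m)² = 3.597×10^-4 m².
For a long solenoid, L = μ₀μᵣN²A/ℓ.
L = (4π×10⁻⁷)(1820)(3180)²(3.597×10^-4)/(0.616 m) = 13.5 H.

L ≈ 13.5 H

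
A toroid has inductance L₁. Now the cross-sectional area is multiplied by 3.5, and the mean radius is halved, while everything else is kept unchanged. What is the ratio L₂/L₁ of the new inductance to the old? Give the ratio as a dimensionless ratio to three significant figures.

L₂/L₁ = 7.00

For a toroid, L ∝ μᵣN²A/R.
L₂/L₁ = (3.5) × (0.5)^-1 = 7.00.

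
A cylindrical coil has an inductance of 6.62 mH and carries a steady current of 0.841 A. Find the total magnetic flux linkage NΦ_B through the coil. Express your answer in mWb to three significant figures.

From L = NΦ_B/I, the flux linkage is NΦ_B = LI.
NΦ_B = (6.620×10^-3 H)(0.841 A) = 5.567×10^-3 Wb.

NΦ_B ≈ 5.57 mWb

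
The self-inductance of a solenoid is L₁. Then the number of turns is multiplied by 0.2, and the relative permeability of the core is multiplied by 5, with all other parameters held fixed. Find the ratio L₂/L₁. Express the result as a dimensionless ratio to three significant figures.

L₂/L₁ = 0.200

For a solenoid, L ∝ μᵣN²A/ℓ.
L₂/L₁ = (0.2)^2 × (5) = 0.200.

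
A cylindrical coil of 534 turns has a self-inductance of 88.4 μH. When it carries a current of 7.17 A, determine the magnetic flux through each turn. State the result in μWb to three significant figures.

From L = NΦ_B/I, the flux per turn is Φ_B = LI/N.
Φ_B = (8.840×10^-5 H)(7.17 A)/534 = 1.187×10^-6 Wb.

Φ_B ≈ 1.19 μWb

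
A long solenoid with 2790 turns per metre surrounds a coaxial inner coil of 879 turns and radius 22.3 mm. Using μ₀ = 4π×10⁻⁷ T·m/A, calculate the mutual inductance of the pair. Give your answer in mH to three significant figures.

The outer solenoid produces a uniform field B₁ = μ₀n₁I₁ across the inner coil,
so the flux linkage is N₂Φ = N₂B₁A₂ = μ₀n₁N₂A₂·I₁, giving M = μ₀n₁N₂A₂.
A₂ = πr² = π(2.230×10^-2 m)² = 1.562×10^-3 m².
M = (4π×10⁻⁷)(2790)(879)(1.562×10^-3) = 4.8146×10^-3 H.

M ≈ 4.81 mH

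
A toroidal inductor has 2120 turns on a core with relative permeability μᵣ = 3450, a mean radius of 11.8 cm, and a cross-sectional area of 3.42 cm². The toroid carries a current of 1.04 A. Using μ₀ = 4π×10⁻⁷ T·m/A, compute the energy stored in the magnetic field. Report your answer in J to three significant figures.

L = μ₀μᵣN²A/(2πR) = (4π×10⁻⁷)(3450)(2120)²(3.420×10^-4)/(2π×0.118) = 8.988 H.
U = ½LI² = ½(8.988)(1.04)² = 4.861 J.

U ≈ 4.86 J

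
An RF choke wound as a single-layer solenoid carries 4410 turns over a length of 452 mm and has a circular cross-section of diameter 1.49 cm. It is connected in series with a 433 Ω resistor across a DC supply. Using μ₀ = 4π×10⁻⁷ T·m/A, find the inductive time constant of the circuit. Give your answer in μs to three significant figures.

τ ≈ 21.8 μs

A = π(d/2)² = π(7.450×10^-3 m)² = 1.744×10^-4 m².
L = μ₀N²A/ℓ = (4π×10⁻⁷)(4410)²(1.744×10^-4)/(0.452) = 9.428×10^-3 H.
τ = L/R = (9.428×10^-3)/(433) = 2.177×10^-5 s.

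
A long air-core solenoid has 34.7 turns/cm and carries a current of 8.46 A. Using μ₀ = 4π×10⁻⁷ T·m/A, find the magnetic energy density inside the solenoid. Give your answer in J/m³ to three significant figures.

B = μ₀nI = (4π×10⁻⁷)(3.470×10^3)(8.46) = 3.689×10^-2 T.
u = B²/(2μ₀) = (3.689×10^-2)²/(2×4π×10⁻⁷) = 541.48 J/m³.

u ≈ 541 J/m³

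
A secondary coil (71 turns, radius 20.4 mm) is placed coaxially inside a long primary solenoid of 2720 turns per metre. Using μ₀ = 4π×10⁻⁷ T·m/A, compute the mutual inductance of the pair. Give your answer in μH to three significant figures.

The outer solenoid produces a uniform field B₁ = μ₀n₁I₁ across the inner coil,
so the flux linkage is N₂Φ = N₂B₁A₂ = μ₀n₁N₂A₂·I₁, giving M = μ₀n₁N₂A₂.
A₂ = πr² = π(2.040×10^-2 m)² = 1.307×10^-3 m².
M = (4π×10⁻⁷)(2720)(71)(1.307×10^-3) = 3.173×10^-4 H.

M ≈ 317 μH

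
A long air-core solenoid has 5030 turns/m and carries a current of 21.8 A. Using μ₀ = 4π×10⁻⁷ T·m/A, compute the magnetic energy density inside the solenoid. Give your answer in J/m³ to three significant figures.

B = μ₀nI = (4π×10⁻⁷)(5.030×10^3)(21.8) = 0.1378 T.
u = B²/(2μ₀) = (0.1378)²/(2×4π×10⁻⁷) = 7.5549×10^3 J/m³.

u ≈ 7550 J/m³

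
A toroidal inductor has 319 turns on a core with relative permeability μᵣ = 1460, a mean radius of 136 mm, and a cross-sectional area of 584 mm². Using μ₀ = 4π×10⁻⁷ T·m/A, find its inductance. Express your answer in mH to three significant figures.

For a thin toroid, L = μ₀μᵣN²A/(2πR).
L = (4π×10⁻⁷)(1460)(319)²(5.840×10^-4) / (2π×0.136 m) = 0.1276 H.

L ≈ 128 mH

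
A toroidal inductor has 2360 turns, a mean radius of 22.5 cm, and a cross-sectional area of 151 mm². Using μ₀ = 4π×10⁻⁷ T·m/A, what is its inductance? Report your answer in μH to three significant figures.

For a thin toroid, L = μ₀N²A/(2πR).
L = (4π×10⁻⁷)(2360)²(1.510×10^-4) / (2π×0.225 m) = 7.476×10^-4 H.

L ≈ 748 μH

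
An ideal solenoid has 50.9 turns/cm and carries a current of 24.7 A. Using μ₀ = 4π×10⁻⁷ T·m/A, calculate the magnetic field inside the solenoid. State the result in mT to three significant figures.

B ≈ 158 mT

Inside a long solenoid, B = μ₀nI.
B = (4π×10⁻⁷)(5.090×10^3 m⁻¹)(24.7 A) = 0.158 T.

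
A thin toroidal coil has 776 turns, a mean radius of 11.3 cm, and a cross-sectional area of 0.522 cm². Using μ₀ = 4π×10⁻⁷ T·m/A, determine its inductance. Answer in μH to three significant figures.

L ≈ 55.6 μH

For a thin toroid, L = μ₀N²A/(2πR).
L = (4π×10⁻⁷)(776)²(5.220×10^-5) / (2π×0.113 m) = 5.563×10^-5 H.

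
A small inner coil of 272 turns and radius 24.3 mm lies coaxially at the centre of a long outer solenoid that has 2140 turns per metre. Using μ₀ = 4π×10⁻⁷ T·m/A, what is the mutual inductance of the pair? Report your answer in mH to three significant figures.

M ≈ 1.36 mH

The outer solenoid produces a uniform field B₁ = μ₀n₁I₁ across the inner coil,
so the flux linkage is N₂Φ = N₂B₁A₂ = μ₀n₁N₂A₂·I₁, giving M = μ₀n₁N₂A₂.
A₂ = πr² = π(2.430×10^-2 m)² = 1.855×10^-3 m².
M = (4π×10⁻⁷)(2140)(272)(1.855×10^-3) = 1.357×10^-3 H.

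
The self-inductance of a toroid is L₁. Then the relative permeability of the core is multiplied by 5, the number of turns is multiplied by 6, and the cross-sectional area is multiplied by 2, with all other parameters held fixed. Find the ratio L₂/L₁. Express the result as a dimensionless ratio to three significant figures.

For a toroid, L ∝ μᵣN²A/R.
L₂/L₁ = (5) × (6)^2 × (2) = 360.

L₂/L₁ = 360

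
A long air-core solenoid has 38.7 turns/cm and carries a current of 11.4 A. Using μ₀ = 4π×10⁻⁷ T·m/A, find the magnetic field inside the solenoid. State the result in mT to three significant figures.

Inside a long solenoid, B = μ₀nI.
B = (4π×10⁻⁷)(3.870×10^3 m⁻¹)(11.4 A) = 5.544×10^-2 T.

B ≈ 55.4 mT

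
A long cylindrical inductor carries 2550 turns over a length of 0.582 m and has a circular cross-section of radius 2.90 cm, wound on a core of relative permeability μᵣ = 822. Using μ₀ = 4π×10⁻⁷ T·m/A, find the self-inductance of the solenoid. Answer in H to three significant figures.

L ≈ 30.5 H

A = πr² = π(2.900×10^-2 m)² = 2.642×10^-3 m².
For a long solenoid, L = μ₀μᵣN²A/ℓ.
L = (4π×10⁻⁷)(822)(2550)²(2.642×10^-3)/(0.582 m) = 30.49 H.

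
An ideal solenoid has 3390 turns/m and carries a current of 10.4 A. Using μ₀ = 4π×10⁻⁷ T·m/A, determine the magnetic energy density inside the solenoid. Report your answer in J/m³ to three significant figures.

u ≈ 781 J/m³

B = μ₀nI = (4π×10⁻⁷)(3.390×10^3)(10.4) = 4.430×10^-2 T.
u = B²/(2μ₀) = (4.430×10^-2)²/(2×4π×10⁻⁷) = 781 J/m³.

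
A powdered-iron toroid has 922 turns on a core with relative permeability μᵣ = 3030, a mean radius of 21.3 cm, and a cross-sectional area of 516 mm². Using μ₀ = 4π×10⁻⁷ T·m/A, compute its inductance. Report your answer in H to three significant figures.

L ≈ 1.25 H

For a thin toroid, L = μ₀μᵣN²A/(2πR).
L = (4π×10⁻⁷)(3030)(922)²(5.160×10^-4) / (2π×0.213 m) = 1.248 H.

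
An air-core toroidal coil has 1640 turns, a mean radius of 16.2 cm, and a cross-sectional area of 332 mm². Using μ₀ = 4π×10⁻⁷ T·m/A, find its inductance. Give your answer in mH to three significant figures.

For a thin toroid, L = μ₀N²A/(2πR).
L = (4π×10⁻⁷)(1640)²(3.320×10^-4) / (2π×0.162 m) = 1.102×10^-3 H.

L ≈ 1.10 mH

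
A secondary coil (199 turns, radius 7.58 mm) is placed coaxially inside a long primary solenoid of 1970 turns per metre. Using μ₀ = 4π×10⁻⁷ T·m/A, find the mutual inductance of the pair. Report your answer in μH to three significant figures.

M ≈ 88.9 μH

The outer solenoid produces a uniform field B₁ = μ₀n₁I₁ across the inner coil,
so the flux linkage is N₂Φ = N₂B₁A₂ = μ₀n₁N₂A₂·I₁, giving M = μ₀n₁N₂A₂.
A₂ = πr² = π(7.580×10^-3 m)² = 1.805×10^-4 m².
M = (4π×10⁻⁷)(1970)(199)(1.805×10^-4) = 8.892×10^-5 H.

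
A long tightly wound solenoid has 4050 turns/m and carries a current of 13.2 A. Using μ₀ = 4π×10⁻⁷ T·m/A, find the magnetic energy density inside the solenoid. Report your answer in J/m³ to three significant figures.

B = μ₀nI = (4π×10⁻⁷)(4.050×10^3)(13.2) = 6.718×10^-2 T.
u = B²/(2μ₀) = (6.718×10^-2)²/(2×4π×10⁻⁷) = 1.796×10^3 J/m³.

u ≈ 1800 J/m³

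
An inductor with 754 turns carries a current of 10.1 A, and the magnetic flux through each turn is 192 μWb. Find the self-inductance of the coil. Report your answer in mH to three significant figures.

Self-inductance is defined by L = NΦ_B/I (flux linkage over current).
L = (754)(1.920×10^-4 Wb)/(10.1 A) = 1.433×10^-2 H.

L ≈ 14.3 mH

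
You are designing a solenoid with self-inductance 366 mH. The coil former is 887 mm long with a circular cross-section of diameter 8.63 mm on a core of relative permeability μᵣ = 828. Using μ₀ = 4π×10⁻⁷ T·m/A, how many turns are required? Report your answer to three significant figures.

N ≈ 2310 turns

A = π(d/2)² = π(4.315×10^-3 m)² = 5.849×10^-5 m².
From L = μ₀μᵣN²A/ℓ, N = √(Lℓ / (μ₀μᵣA)).
N = √[(0.366)(0.887) / ((4π×10⁻⁷)(828)×5.849×10^-5)] = √(5.334×10^6) ≈ 2309.5.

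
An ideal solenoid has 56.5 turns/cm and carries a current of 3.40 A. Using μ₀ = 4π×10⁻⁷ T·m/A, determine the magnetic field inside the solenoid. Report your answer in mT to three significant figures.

B ≈ 24.1 mT

Inside a long solenoid, B = μ₀nI.
B = (4π×10⁻⁷)(5.650×10^3 m⁻¹)(3.40 A) = 2.414×10^-2 T.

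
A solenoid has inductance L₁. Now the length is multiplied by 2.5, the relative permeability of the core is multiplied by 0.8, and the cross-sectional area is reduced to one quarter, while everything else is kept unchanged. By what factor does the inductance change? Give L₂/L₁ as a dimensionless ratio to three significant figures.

For a solenoid, L ∝ μᵣN²A/ℓ.
L₂/L₁ = (2.5)^-1 × (0.8) × (0.25) = 0.0800.

L₂/L₁ = 0.0800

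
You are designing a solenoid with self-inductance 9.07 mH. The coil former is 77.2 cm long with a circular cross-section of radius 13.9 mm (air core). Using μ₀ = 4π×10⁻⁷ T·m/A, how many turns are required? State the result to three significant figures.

A = πr² = π(1.390×10^-2 m)² = 6.070×10^-4 m².
From L = μ₀N²A/ℓ, N = √(Lℓ / (μ₀A)).
N = √[(9.070×10^-3)(0.772) / ((4π×10⁻⁷)×6.070×10^-4)] = √(9.180×10^6) ≈ 3029.8.

N ≈ 3030 turns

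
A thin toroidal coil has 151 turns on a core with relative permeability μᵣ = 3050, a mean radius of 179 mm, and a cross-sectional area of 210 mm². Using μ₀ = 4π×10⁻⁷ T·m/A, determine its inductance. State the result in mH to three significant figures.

For a thin toroid, L = μ₀μᵣN²A/(2πR).
L = (4π×10⁻⁷)(3050)(151)²(2.100×10^-4) / (2π×0.179 m) = 1.632×10^-2 H.

L ≈ 16.3 mH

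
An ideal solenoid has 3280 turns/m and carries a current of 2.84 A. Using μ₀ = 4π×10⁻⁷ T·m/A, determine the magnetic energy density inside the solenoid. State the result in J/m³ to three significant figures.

B = μ₀nI = (4π×10⁻⁷)(3.280×10^3)(2.84) = 1.171×10^-2 T.
u = B²/(2μ₀) = (1.171×10^-2)²/(2×4π×10⁻⁷) = 54.52 J/m³.

u ≈ 54.5 J/m³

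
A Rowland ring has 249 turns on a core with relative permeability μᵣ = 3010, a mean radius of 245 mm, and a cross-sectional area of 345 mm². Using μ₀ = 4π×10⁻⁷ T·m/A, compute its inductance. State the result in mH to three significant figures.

L ≈ 52.6 mH

For a thin toroid, L = μ₀μᵣN²A/(2πR).
L = (4π×10⁻⁷)(3010)(249)²(3.450×10^-4) / (2π×0.245 m) = 5.256×10^-2 H.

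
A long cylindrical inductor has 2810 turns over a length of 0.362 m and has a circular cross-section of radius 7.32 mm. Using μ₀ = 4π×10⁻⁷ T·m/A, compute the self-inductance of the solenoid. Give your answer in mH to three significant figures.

L ≈ 4.61 mH

A = πr² = π(7.320×10^-3 m)² = 1.683×10^-4 m².
For a long solenoid, L = μ₀N²A/ℓ.
L = (4π×10⁻⁷)(2810)²(1.683×10^-4)/(0.362 m) = 4.614×10^-3 H.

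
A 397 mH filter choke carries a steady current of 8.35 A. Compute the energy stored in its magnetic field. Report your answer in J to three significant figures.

Stored magnetic energy: U = ½LI².
U = ½(0.397 H)(8.35 A)² = 13.84 J.

U ≈ 13.8 J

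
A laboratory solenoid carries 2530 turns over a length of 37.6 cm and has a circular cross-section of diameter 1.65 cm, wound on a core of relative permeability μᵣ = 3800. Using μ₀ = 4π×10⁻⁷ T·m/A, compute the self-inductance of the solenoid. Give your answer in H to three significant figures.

L ≈ 17.4 H

A = π(d/2)² = π(8.250×10^-3 m)² = 2.138×10^-4 m².
For a long solenoid, L = μ₀μᵣN²A/ℓ.
L = (4π×10⁻⁷)(3800)(2530)²(2.138×10^-4)/(0.376 m) = 17.38 H.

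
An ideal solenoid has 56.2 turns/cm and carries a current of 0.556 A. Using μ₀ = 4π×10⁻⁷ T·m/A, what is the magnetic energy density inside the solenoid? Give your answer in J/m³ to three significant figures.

B = μ₀nI = (4π×10⁻⁷)(5.620×10^3)(0.556) = 3.927×10^-3 T.
u = B²/(2μ₀) = (3.927×10^-3)²/(2×4π×10⁻⁷) = 6.1348 J/m³.

u ≈ 6.13 J/m³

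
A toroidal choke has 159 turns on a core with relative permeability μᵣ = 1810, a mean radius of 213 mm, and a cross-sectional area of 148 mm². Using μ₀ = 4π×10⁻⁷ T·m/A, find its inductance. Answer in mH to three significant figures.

For a thin toroid, L = μ₀μᵣN²A/(2πR).
L = (4π×10⁻⁷)(1810)(159)²(1.480×10^-4) / (2π×0.213 m) = 6.359×10^-3 H.

L ≈ 6.36 mH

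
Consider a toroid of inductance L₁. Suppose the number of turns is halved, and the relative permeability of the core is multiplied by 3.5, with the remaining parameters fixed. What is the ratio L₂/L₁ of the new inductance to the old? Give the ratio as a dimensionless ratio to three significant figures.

L₂/L₁ = 0.875

For a toroid, L ∝ μᵣN²A/R.
L₂/L₁ = (0.5)^2 × (3.5) = 0.875.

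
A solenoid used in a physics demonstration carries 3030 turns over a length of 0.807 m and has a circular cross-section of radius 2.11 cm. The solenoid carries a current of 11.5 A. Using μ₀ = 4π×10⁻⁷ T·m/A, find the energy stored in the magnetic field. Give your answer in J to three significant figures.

A = πr² = π(2.110×10^-2 m)² = 1.399×10^-3 m².
L = μ₀N²A/ℓ = (4π×10⁻⁷)(3030)²(1.399×10^-3)/(0.807) = 2.000×10^-2 H.
U = ½LI² = ½(2.000×10^-2)(11.5)² = 1.322 J.

U ≈ 1.32 J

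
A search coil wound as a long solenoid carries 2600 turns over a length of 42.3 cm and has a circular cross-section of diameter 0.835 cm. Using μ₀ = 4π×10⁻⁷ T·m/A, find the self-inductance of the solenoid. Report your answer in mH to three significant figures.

L ≈ 1.10 mH

A = π(d/2)² = π(4.175×10^-3 m)² = 5.476×10^-5 m².
For a long solenoid, L = μ₀N²A/ℓ.
L = (4π×10⁻⁷)(2600)²(5.476×10^-5)/(0.423 m) = 1.100×10^-3 H.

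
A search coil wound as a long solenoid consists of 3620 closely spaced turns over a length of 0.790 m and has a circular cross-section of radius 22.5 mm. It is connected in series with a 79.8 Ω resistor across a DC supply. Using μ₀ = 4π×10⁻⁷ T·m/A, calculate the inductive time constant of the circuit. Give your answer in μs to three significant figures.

τ ≈ 415 μs

A = πr² = π(2.250×10^-2 m)² = 1.590×10^-3 m².
L = μ₀N²A/ℓ = (4π×10⁻⁷)(3620)²(1.590×10^-3)/(0.79) = 3.315×10^-2 H.
τ = L/R = (3.315×10^-2)/(79.8) = 4.154×10^-4 s.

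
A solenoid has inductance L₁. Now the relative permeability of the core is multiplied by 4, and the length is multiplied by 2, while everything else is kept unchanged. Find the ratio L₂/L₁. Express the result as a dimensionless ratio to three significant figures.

For a solenoid, L ∝ μᵣN²A/ℓ.
L₂/L₁ = (4) × (2)^-1 = 2.00.

L₂/L₁ = 2.00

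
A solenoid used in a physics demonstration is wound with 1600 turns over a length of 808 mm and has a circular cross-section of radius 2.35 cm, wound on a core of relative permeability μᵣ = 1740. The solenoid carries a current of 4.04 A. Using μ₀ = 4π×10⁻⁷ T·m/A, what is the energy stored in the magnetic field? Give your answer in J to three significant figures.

A = πr² = π(2.350×10^-2 m)² = 1.7349×10^-3 m².
L = μ₀μᵣN²A/ℓ = (4π×10⁻⁷)(1740)(1600)²(1.7349×10^-3)/(0.808) = 12.02 H.
U = ½LI² = ½(12.02)(4.04)² = 98.09 J.

U ≈ 98.1 J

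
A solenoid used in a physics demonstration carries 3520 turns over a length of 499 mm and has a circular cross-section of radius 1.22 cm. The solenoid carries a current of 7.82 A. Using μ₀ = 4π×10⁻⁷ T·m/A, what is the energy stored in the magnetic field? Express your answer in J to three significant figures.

A = πr² = π(1.220×10^-2 m)² = 4.676×10^-4 m².
L = μ₀N²A/ℓ = (4π×10⁻⁷)(3520)²(4.676×10^-4)/(0.499) = 1.459×10^-2 H.
U = ½LI² = ½(1.459×10^-2)(7.82)² = 0.4461 J.

U ≈ 0.446 J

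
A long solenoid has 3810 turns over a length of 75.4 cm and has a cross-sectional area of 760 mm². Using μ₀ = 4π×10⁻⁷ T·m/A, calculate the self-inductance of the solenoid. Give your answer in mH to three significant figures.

A = 760 mm² = 7.600×10^-4 m².
For a long solenoid, L = μ₀N²A/ℓ.
L = (4π×10⁻⁷)(3810)²(7.600×10^-4)/(0.754 m) = 1.839×10^-2 H.

L ≈ 18.4 mH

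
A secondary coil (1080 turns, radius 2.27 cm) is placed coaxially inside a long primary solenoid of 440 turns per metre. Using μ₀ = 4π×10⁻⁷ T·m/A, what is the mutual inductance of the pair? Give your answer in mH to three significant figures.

The outer solenoid produces a uniform field B₁ = μ₀n₁I₁ across the inner coil,
so the flux linkage is N₂Φ = N₂B₁A₂ = μ₀n₁N₂A₂·I₁, giving M = μ₀n₁N₂A₂.
A₂ = πr² = π(2.270×10^-2 m)² = 1.619×10^-3 m².
M = (4π×10⁻⁷)(440)(1080)(1.619×10^-3) = 9.667×10^-4 H.

M ≈ 0.967 mH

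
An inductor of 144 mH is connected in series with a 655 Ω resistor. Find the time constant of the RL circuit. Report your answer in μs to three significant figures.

τ ≈ 220 μs

τ = L/R = (0.144 H)/(655 Ω) = 2.198×10^-4 s.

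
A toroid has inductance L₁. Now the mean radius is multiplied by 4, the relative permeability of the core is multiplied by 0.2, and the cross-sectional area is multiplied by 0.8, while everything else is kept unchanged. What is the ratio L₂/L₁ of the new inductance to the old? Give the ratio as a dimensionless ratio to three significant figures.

For a toroid, L ∝ μᵣN²A/R.
L₂/L₁ = (4)^-1 × (0.2) × (0.8) = 0.0400.

L₂/L₁ = 0.0400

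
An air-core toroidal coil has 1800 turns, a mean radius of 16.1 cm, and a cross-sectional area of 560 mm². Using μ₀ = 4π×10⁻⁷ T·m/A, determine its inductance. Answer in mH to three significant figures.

L ≈ 2.25 mH

For a thin toroid, L = μ₀N²A/(2πR).
L = (4π×10⁻⁷)(1800)²(5.600×10^-4) / (2π×0.161 m) = 2.254×10^-3 H.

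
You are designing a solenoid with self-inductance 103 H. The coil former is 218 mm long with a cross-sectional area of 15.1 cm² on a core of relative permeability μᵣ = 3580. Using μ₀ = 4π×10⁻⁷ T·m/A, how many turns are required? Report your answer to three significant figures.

N ≈ 1820 turns

A = 15.1 cm² = 1.510×10^-3 m².
From L = μ₀μᵣN²A/ℓ, N = √(Lℓ / (μ₀μᵣA)).
N = √[(103)(0.218) / ((4π×10⁻⁷)(3580)×1.510×10^-3)] = √(3.305×10^6) ≈ 1818.1.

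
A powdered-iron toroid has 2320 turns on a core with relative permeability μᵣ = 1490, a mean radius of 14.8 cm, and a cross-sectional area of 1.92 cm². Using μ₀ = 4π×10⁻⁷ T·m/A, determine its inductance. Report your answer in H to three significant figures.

L ≈ 2.08 H

For a thin toroid, L = μ₀μᵣN²A/(2πR).
L = (4π×10⁻⁷)(1490)(2320)²(1.920×10^-4) / (2π×0.148 m) = 2.081 H.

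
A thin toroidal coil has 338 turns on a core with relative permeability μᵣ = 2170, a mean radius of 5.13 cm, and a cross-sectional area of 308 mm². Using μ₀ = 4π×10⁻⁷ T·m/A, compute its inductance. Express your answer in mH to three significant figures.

L ≈ 298 mH

For a thin toroid, L = μ₀μᵣN²A/(2πR).
L = (4π×10⁻⁷)(2170)(338)²(3.080×10^-4) / (2π×5.130×10^-2 m) = 0.2977 H.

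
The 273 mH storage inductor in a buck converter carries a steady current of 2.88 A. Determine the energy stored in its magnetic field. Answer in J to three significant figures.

U ≈ 1.13 J

Stored magnetic energy: U = ½LI².
U = ½(0.273 H)(2.88 A)² = 1.132 J.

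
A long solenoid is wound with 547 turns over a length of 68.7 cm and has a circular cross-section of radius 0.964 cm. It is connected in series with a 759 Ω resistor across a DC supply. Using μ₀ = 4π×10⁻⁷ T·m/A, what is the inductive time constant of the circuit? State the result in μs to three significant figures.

τ ≈ 0.211 μs

A = πr² = π(9.640×10^-3 m)² = 2.919×10^-4 m².
L = μ₀N²A/ℓ = (4π×10⁻⁷)(547)²(2.919×10^-4)/(0.687) = 1.598×10^-4 H.
τ = L/R = (1.598×10^-4)/(759) = 2.105×10^-7 s.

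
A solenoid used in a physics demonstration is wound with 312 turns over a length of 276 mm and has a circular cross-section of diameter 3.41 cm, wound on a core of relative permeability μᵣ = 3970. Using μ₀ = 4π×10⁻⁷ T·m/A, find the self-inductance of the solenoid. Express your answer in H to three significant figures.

A = π(d/2)² = π(1.705×10^-2 m)² = 9.133×10^-4 m².
For a long solenoid, L = μ₀μᵣN²A/ℓ.
L = (4π×10⁻⁷)(3970)(312)²(9.133×10^-4)/(0.276 m) = 1.607 H.

L ≈ 1.61 H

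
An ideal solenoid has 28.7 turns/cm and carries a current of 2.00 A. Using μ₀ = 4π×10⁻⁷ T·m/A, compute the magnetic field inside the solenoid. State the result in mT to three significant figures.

Inside a long solenoid, B = μ₀nI.
B = (4π×10⁻⁷)(2.870×10^3 m⁻¹)(2.00 A) = 7.213×10^-3 T.

B ≈ 7.21 mT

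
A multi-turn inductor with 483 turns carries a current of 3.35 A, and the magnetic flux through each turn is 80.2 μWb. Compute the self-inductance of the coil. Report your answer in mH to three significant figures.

L ≈ 11.6 mH

Self-inductance is defined by L = NΦ_B/I (flux linkage over current).
L = (483)(8.020×10^-5 Wb)/(3.35 A) = 1.156×10^-2 H.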